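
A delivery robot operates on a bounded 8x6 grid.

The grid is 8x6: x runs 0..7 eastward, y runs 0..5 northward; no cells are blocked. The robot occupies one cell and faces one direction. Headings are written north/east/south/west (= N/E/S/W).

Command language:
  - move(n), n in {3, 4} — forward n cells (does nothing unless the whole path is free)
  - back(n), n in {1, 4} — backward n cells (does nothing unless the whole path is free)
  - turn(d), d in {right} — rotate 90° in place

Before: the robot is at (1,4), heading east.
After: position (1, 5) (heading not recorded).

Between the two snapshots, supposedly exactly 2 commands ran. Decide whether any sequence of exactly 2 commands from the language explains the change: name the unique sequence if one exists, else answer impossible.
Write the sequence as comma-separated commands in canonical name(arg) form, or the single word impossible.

key: order matters: swapping turn(right) and back(1) lands elsewhere
start: at (1,4), heading east
[1] after turn(right): at (1,4), heading south
[2] after back(1): at (1,5), heading south
all 25 alternatives checked — unique.

turn(right), back(1)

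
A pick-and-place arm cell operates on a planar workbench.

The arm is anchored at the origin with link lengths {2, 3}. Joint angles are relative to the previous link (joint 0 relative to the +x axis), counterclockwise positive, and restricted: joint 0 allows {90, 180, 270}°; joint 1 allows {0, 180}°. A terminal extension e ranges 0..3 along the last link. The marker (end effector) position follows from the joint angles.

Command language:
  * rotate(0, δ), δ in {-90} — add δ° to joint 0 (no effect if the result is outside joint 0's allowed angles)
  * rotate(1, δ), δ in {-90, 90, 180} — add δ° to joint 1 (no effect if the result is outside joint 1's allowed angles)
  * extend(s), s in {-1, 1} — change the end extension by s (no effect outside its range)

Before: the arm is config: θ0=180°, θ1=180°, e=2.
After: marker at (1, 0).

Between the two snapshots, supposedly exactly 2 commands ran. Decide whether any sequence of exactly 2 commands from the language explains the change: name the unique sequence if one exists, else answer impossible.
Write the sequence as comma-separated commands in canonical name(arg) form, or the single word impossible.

start: config: θ0=180°, θ1=180°, e=2
t=1 extend(-1) ⇒ config: θ0=180°, θ1=180°, e=1
t=2 extend(-1) ⇒ config: θ0=180°, θ1=180°, e=0
no other 2-command option fits: unique.

extend(-1), extend(-1)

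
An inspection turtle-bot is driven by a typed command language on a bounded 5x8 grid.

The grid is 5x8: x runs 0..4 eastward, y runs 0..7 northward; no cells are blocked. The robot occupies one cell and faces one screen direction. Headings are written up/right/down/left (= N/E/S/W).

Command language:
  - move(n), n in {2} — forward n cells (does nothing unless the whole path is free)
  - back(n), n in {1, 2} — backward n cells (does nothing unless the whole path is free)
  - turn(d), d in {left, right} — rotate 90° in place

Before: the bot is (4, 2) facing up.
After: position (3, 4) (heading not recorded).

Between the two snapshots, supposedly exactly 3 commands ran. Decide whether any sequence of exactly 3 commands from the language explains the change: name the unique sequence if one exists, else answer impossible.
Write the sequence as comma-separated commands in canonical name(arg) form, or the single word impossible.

key: order matters: swapping move(2) and back(1) lands elsewhere
from: (4, 2) facing up
step 1 (move(2)): (4, 4) facing up
step 2 (turn(right)): (4, 4) facing right
step 3 (back(1)): (3, 4) facing right
all 125 alternatives checked — unique.

move(2), turn(right), back(1)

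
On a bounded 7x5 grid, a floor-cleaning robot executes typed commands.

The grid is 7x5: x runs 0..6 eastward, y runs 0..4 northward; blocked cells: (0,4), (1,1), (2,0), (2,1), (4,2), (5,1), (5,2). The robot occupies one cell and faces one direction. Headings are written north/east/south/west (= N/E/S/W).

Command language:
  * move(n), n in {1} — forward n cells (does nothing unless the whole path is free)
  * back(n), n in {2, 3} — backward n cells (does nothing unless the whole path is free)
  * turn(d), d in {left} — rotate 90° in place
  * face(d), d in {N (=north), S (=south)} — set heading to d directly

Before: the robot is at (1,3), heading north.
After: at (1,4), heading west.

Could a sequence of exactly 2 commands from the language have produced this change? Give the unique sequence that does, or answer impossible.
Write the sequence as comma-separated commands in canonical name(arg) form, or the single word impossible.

key: position moved to (1,4) AND the heading swung to W — translation plus rotation needed
initial: at (1,3), heading north
[1] after move(1): at (1,4), heading north
[2] after turn(left): at (1,4), heading west
uniquely the one of 36 2-step routes that fits.

move(1), turn(left)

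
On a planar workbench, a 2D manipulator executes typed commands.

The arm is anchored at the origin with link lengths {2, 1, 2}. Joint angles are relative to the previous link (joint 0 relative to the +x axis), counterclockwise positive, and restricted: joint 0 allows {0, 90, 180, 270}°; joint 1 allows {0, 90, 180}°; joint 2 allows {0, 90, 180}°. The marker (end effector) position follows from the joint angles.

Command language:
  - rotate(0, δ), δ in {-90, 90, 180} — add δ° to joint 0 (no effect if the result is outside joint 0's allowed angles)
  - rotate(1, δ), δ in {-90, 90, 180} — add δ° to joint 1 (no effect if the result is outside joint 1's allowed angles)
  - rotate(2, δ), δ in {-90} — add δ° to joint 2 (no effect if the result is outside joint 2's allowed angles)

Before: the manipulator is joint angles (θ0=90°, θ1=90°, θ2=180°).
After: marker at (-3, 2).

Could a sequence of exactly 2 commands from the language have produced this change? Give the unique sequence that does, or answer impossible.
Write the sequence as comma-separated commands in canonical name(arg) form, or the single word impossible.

from: joint angles (θ0=90°, θ1=90°, θ2=180°)
step 1 (rotate(2, -90)): joint angles (θ0=90°, θ1=90°, θ2=90°)
step 2 (rotate(2, -90)): joint angles (θ0=90°, θ1=90°, θ2=0°)
no rival 2-sequence matches.

rotate(2, -90), rotate(2, -90)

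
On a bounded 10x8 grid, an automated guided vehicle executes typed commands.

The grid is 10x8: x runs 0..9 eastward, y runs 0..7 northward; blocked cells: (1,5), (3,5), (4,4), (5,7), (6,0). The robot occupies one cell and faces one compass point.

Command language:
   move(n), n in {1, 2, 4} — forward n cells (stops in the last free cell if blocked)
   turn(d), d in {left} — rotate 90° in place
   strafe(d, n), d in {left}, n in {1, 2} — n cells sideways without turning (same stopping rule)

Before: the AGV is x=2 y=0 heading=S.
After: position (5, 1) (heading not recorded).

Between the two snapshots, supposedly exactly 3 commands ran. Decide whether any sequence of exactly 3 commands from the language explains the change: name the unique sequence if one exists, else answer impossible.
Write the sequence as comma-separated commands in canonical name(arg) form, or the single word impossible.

turn(left), move(4), strafe(left, 1)

key: running strafe(left, 1) before turn(left) would end elsewhere — order is forced
initial: x=2 y=0 heading=S
[1] after turn(left): x=2 y=0 heading=E
[2] after move(4): x=5 y=0 heading=E
[3] after strafe(left, 1): x=5 y=1 heading=E
all 216 alternatives checked — unique.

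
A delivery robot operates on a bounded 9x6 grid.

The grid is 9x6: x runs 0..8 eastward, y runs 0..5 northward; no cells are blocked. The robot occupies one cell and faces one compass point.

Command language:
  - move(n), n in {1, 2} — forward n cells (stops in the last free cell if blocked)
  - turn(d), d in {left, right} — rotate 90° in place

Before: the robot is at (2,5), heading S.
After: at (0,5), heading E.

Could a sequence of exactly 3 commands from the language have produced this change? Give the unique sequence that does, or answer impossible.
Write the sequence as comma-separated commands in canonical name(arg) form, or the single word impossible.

impossible

no 3-step route produces this change.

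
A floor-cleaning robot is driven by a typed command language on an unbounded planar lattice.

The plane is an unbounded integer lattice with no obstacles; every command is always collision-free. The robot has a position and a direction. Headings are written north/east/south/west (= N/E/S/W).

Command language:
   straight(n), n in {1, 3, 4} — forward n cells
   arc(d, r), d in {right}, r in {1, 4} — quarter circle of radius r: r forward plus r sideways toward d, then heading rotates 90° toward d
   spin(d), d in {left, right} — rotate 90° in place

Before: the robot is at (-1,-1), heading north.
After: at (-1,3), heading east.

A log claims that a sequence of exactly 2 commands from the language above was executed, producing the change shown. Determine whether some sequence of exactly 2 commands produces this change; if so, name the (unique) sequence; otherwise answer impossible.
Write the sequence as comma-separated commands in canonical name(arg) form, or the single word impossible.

straight(4), spin(right)

key: running spin(right) before straight(4) would end elsewhere — order is forced
start: at (-1,-1), heading north
t=1 straight(4) ⇒ at (-1,3), heading north
t=2 spin(right) ⇒ at (-1,3), heading east
no rival 2-sequence matches.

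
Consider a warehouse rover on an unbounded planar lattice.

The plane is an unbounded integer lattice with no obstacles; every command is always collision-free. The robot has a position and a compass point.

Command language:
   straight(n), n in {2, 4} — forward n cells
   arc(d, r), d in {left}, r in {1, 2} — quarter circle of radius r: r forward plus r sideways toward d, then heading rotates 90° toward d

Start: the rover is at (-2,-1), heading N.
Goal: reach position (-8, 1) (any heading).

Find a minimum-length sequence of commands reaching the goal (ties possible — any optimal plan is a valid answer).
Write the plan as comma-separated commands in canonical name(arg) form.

arc(left, 2), straight(4)

start: at (-2,-1), heading N
step 1 (arc(left, 2)): at (-4,1), heading W
step 2 (straight(4)): at (-8,1), heading W
shorter routes all fall short; 2 is best.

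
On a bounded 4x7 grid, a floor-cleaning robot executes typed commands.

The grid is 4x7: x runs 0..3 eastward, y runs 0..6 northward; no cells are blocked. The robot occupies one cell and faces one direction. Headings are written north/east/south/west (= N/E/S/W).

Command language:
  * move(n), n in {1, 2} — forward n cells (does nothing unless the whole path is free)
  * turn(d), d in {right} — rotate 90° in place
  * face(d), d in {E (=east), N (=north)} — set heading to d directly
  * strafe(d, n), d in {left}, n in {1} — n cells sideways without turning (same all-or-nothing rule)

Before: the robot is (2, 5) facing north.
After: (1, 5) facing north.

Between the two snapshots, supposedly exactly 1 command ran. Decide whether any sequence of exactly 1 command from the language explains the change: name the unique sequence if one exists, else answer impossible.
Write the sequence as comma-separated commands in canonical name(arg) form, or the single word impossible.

strafe(left, 1)

key: still facing N — the one step turns nothing
t0: (2, 5) facing north
[1] after strafe(left, 1): (1, 5) facing north
no other 1-command option fits: unique.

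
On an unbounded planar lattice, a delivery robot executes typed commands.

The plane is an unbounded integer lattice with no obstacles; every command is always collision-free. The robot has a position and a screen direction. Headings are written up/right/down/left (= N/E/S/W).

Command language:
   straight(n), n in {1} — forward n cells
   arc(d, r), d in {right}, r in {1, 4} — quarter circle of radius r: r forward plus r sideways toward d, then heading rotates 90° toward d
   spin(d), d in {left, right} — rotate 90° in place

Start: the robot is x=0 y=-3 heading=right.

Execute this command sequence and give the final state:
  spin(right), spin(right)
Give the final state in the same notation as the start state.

x=0 y=-3 heading=left

from: x=0 y=-3 heading=right
step 1 (spin(right)): x=0 y=-3 heading=down
step 2 (spin(right)): x=0 y=-3 heading=left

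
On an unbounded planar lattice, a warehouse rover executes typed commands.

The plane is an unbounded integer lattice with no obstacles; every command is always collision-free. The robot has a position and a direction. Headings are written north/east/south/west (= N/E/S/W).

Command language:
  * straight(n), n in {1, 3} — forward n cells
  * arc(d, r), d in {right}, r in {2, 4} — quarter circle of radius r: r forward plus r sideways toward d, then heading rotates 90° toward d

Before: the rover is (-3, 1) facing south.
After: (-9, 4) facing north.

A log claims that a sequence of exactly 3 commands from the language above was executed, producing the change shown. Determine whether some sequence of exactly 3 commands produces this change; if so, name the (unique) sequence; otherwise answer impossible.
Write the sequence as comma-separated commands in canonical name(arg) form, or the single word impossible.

arc(right, 2), arc(right, 4), straight(1)

key: running straight(1) before arc(right, 2) would end elsewhere — order is forced
t0: (-3, 1) facing south
step 1 (arc(right, 2)): (-5, -1) facing west
step 2 (arc(right, 4)): (-9, 3) facing north
step 3 (straight(1)): (-9, 4) facing north
no rival 3-sequence matches.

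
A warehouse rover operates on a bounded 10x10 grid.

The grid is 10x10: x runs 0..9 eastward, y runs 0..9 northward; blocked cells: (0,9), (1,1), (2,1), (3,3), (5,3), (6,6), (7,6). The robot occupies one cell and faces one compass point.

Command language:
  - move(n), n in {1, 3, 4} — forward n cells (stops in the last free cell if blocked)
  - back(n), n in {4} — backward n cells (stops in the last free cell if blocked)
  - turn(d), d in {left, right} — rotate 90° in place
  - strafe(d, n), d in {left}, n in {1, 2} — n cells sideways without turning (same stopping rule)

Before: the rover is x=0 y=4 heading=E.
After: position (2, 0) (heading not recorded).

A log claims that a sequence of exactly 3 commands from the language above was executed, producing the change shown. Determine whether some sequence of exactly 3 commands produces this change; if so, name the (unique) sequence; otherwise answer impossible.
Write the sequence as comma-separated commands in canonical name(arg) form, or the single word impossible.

key: order matters: swapping turn(right) and strafe(left, 2) lands elsewhere
start: x=0 y=4 heading=E
t=1 turn(right) ⇒ x=0 y=4 heading=S
t=2 move(4) ⇒ x=0 y=0 heading=S
t=3 strafe(left, 2) ⇒ x=2 y=0 heading=S
no rival 3-sequence matches.

turn(right), move(4), strafe(left, 2)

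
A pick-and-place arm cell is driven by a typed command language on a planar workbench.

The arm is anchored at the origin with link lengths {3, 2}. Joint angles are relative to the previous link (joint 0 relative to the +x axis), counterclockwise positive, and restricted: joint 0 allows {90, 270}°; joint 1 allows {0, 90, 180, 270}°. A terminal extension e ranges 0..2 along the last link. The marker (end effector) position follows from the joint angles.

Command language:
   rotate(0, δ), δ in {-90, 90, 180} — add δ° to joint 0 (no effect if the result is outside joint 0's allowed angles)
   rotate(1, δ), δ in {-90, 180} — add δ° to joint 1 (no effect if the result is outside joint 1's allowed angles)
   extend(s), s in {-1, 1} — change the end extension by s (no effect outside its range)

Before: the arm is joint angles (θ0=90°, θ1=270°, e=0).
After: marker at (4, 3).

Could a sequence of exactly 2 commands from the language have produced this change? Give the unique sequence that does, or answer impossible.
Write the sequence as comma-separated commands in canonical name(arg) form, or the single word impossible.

from: joint angles (θ0=90°, θ1=270°, e=0)
[1] after extend(1): joint angles (θ0=90°, θ1=270°, e=1)
[2] after extend(1): joint angles (θ0=90°, θ1=270°, e=2)
no other 2-command option fits: unique.

extend(1), extend(1)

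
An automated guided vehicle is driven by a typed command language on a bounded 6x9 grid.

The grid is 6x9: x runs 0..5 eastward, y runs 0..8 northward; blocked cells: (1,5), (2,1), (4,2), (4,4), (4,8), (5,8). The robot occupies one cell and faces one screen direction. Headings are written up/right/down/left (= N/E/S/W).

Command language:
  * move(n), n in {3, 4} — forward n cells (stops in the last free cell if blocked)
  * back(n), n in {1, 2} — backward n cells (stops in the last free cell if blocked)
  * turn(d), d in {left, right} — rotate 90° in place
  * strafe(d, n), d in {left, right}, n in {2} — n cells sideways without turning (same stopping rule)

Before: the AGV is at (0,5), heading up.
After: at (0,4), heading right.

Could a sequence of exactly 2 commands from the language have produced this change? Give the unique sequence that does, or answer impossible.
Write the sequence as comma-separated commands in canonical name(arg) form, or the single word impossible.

back(1), turn(right)

key: cell and facing (now E) both changed — the 2 commands mix motion and turning
start: at (0,5), heading up
t=1 back(1) ⇒ at (0,4), heading up
t=2 turn(right) ⇒ at (0,4), heading right
all 64 alternatives checked — unique.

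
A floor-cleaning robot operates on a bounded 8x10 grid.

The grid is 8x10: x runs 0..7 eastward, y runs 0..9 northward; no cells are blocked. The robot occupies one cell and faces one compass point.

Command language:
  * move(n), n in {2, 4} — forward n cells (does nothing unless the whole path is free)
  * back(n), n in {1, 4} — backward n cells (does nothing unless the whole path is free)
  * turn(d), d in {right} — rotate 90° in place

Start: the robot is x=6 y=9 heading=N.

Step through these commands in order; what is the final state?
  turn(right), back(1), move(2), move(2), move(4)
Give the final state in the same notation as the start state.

from: x=6 y=9 heading=N
step 1 (turn(right)): x=6 y=9 heading=E
step 2 (back(1)): x=5 y=9 heading=E
step 3 (move(2)): x=7 y=9 heading=E
step 4 (move(2)): x=7 y=9 heading=E
step 5 (move(4)): x=7 y=9 heading=E

x=7 y=9 heading=E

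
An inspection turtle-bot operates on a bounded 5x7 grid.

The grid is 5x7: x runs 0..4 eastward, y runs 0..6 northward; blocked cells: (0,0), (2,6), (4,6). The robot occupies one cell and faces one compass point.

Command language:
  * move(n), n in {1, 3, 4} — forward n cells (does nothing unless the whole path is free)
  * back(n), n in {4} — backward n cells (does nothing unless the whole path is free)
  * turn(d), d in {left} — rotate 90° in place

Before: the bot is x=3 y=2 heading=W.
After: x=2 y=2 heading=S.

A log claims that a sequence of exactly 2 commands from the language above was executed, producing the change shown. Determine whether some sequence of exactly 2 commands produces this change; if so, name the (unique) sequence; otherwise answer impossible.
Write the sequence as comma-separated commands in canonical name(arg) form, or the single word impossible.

key: running turn(left) before move(1) would end elsewhere — order is forced
start: x=3 y=2 heading=W
step 1 (move(1)): x=2 y=2 heading=W
step 2 (turn(left)): x=2 y=2 heading=S
uniquely the one of 25 2-step routes that fits.

move(1), turn(left)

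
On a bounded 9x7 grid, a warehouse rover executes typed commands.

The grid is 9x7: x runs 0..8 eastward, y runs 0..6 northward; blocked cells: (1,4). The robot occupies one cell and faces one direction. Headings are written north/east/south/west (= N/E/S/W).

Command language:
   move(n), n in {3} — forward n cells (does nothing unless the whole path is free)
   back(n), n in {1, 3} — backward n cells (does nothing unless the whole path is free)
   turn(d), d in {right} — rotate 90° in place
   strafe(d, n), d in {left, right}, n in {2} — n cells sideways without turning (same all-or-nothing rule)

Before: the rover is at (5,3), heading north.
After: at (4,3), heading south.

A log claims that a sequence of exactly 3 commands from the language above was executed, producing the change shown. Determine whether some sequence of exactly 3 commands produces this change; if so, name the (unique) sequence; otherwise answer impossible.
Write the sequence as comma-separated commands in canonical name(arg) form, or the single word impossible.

turn(right), back(1), turn(right)

key: position moved to (4,3) AND the heading swung to S — translation plus rotation needed
start: at (5,3), heading north
1. turn(right) → at (5,3), heading east
2. back(1) → at (4,3), heading east
3. turn(right) → at (4,3), heading south
all 216 alternatives checked — unique.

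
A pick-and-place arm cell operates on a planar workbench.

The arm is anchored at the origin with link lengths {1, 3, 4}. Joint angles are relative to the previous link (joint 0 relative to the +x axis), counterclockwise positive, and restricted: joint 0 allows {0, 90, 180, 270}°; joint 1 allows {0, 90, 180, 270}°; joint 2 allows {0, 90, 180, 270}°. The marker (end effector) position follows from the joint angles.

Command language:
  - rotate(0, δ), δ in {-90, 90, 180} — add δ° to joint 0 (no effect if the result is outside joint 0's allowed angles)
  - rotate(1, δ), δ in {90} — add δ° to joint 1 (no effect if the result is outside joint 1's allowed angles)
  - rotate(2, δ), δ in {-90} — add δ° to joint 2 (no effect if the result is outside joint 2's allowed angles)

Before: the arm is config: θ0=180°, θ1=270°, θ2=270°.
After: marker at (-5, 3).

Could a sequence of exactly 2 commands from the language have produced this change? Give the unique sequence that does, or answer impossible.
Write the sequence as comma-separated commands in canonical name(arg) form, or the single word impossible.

from: config: θ0=180°, θ1=270°, θ2=270°
[1] after rotate(2, -90): config: θ0=180°, θ1=270°, θ2=180°
[2] after rotate(2, -90): config: θ0=180°, θ1=270°, θ2=90°
no rival 2-sequence matches.

rotate(2, -90), rotate(2, -90)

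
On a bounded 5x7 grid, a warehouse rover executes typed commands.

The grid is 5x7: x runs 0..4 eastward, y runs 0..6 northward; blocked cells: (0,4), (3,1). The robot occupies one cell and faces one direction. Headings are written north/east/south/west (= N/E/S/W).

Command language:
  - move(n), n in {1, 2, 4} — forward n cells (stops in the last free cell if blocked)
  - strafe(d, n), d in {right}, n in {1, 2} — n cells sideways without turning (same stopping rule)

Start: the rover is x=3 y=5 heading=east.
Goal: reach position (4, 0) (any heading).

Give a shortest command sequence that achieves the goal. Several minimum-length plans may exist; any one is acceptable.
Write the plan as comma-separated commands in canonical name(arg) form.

begin: x=3 y=5 heading=east
t=1 move(2) ⇒ x=4 y=5 heading=east
t=2 strafe(right, 2) ⇒ x=4 y=3 heading=east
t=3 strafe(right, 2) ⇒ x=4 y=1 heading=east
t=4 strafe(right, 2) ⇒ x=4 y=0 heading=east
shorter routes all fall short; 4 is best.

move(2), strafe(right, 2), strafe(right, 2), strafe(right, 2)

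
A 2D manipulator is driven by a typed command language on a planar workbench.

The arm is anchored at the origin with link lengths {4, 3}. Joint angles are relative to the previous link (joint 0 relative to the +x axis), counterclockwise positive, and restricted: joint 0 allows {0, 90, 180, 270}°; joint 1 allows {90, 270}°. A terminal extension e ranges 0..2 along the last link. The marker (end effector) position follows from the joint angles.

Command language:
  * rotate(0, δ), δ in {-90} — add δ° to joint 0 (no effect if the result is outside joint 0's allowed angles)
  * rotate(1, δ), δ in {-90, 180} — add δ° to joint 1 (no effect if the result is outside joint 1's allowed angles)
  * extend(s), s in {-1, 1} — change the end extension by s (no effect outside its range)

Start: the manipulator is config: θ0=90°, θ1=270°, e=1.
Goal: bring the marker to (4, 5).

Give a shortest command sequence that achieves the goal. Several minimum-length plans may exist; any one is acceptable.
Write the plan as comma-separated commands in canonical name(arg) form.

t0: config: θ0=90°, θ1=270°, e=1
t=1 extend(1) ⇒ config: θ0=90°, θ1=270°, e=2
t=2 rotate(1, 180) ⇒ config: θ0=90°, θ1=90°, e=2
t=3 rotate(0, -90) ⇒ config: θ0=0°, θ1=90°, e=2
shorter routes all fall short; 3 is best.

extend(1), rotate(1, 180), rotate(0, -90)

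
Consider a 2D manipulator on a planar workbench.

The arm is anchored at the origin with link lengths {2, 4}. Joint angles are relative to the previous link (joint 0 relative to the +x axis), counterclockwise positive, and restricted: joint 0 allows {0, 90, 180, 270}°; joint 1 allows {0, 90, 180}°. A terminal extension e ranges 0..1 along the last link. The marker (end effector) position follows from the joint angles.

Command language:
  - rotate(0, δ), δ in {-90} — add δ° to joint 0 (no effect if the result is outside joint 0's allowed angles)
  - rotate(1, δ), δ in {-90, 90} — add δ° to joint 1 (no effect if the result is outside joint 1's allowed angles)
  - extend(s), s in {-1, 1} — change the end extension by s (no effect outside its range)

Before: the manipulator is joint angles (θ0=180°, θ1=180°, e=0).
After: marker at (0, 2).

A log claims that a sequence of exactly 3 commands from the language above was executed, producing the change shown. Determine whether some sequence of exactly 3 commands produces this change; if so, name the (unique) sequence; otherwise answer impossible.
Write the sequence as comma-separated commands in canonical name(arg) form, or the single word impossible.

from: joint angles (θ0=180°, θ1=180°, e=0)
[1] after rotate(0, -90): joint angles (θ0=90°, θ1=180°, e=0)
[2] after rotate(0, -90): joint angles (θ0=0°, θ1=180°, e=0)
[3] after rotate(0, -90): joint angles (θ0=270°, θ1=180°, e=0)
all 125 alternatives checked — unique.

rotate(0, -90), rotate(0, -90), rotate(0, -90)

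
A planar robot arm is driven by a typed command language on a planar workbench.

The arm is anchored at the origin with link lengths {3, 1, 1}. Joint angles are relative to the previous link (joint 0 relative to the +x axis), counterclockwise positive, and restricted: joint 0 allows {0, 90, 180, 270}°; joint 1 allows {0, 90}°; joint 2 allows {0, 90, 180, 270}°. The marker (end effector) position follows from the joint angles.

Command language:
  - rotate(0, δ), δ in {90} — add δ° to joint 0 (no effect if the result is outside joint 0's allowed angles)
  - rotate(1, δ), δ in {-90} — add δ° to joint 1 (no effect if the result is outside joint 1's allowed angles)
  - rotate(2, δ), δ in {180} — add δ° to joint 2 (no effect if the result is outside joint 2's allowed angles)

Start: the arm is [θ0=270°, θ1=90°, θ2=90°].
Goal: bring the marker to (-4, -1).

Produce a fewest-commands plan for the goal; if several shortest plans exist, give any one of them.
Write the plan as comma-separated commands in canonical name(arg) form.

rotate(1, -90), rotate(0, 90), rotate(0, 90), rotate(0, 90)

start: [θ0=270°, θ1=90°, θ2=90°]
t=1 rotate(1, -90) ⇒ [θ0=270°, θ1=0°, θ2=90°]
t=2 rotate(0, 90) ⇒ [θ0=0°, θ1=0°, θ2=90°]
t=3 rotate(0, 90) ⇒ [θ0=90°, θ1=0°, θ2=90°]
t=4 rotate(0, 90) ⇒ [θ0=180°, θ1=0°, θ2=90°]
no 3-step plan works, so 4 is optimal.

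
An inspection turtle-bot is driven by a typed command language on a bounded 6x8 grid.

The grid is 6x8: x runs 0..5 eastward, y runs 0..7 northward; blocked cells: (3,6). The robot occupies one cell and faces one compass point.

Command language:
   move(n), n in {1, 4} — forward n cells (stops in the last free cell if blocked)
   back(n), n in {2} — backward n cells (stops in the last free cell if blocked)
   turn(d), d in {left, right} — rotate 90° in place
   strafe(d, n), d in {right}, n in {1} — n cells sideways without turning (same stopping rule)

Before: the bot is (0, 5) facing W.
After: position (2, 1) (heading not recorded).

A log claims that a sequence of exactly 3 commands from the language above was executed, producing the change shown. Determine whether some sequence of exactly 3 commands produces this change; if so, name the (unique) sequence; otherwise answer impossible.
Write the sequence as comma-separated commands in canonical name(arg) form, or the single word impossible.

back(2), turn(left), move(4)

key: order matters: swapping back(2) and move(4) lands elsewhere
begin: (0, 5) facing W
step 1 (back(2)): (2, 5) facing W
step 2 (turn(left)): (2, 5) facing S
step 3 (move(4)): (2, 1) facing S
uniquely the one of 216 3-step routes that fits.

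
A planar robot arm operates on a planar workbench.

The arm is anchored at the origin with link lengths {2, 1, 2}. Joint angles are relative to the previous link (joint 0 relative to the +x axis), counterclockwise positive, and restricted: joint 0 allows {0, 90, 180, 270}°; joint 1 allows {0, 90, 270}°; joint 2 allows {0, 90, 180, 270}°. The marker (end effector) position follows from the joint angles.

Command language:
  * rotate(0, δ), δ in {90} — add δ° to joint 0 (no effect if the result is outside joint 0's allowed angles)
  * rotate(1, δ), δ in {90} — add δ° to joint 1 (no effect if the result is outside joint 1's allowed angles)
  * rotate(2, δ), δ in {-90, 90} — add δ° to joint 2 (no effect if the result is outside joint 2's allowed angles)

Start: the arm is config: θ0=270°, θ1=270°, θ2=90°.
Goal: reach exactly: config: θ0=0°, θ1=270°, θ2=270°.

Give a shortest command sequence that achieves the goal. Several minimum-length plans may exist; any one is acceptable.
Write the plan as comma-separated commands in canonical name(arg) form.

begin: config: θ0=270°, θ1=270°, θ2=90°
t=1 rotate(2, 90) ⇒ config: θ0=270°, θ1=270°, θ2=180°
t=2 rotate(2, 90) ⇒ config: θ0=270°, θ1=270°, θ2=270°
t=3 rotate(0, 90) ⇒ config: θ0=0°, θ1=270°, θ2=270°
minimal: 3 command(s), checked below 3.

rotate(2, 90), rotate(2, 90), rotate(0, 90)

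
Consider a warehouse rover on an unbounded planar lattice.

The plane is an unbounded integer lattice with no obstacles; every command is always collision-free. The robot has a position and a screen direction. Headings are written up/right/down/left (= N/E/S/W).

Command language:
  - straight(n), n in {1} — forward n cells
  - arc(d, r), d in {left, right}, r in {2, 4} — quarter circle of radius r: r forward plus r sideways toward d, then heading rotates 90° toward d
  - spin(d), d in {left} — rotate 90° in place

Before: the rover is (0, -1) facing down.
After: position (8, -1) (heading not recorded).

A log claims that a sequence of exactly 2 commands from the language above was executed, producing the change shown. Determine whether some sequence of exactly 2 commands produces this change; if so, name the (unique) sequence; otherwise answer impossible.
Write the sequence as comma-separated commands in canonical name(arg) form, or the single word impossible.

initial: (0, -1) facing down
[1] after arc(left, 4): (4, -5) facing right
[2] after arc(left, 4): (8, -1) facing up
uniquely the one of 36 2-step routes that fits.

arc(left, 4), arc(left, 4)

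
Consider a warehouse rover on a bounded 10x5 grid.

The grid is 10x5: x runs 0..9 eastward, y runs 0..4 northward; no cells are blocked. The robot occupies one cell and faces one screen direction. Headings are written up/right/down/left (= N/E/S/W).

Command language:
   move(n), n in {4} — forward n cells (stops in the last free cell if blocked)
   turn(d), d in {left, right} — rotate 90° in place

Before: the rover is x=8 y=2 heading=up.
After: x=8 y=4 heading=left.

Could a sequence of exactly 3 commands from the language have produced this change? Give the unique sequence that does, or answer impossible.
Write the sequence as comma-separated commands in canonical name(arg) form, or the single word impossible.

move(4), move(4), turn(left)

key: position moved to (8,4) AND the heading swung to W — translation plus rotation needed
t0: x=8 y=2 heading=up
[1] after move(4): x=8 y=4 heading=up
[2] after move(4): x=8 y=4 heading=up
[3] after turn(left): x=8 y=4 heading=left
all 27 alternatives checked — unique.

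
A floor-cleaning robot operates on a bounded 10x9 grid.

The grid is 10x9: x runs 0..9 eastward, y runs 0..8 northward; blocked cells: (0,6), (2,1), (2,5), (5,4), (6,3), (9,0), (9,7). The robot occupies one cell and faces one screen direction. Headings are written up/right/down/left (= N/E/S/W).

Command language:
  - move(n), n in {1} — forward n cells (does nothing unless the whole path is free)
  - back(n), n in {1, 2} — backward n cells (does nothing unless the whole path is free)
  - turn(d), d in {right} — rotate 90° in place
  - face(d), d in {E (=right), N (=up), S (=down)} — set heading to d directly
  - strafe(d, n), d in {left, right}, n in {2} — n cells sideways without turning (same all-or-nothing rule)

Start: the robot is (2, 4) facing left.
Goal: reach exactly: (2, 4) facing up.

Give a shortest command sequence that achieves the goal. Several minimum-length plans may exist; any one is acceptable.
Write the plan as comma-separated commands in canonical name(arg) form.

start: (2, 4) facing left
step 1 (face(N)): (2, 4) facing up
shorter routes all fall short; 1 is best.

face(N)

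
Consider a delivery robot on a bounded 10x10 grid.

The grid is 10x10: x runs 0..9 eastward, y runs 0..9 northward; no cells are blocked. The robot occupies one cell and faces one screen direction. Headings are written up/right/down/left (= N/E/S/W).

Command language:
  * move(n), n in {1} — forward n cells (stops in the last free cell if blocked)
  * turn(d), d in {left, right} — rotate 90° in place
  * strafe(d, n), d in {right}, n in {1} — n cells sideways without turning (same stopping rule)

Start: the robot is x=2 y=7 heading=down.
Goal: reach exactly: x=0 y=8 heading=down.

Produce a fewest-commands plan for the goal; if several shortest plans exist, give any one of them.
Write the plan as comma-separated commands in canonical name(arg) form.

turn(right), strafe(right, 1), turn(left), strafe(right, 1), strafe(right, 1)

from: x=2 y=7 heading=down
[1] after turn(right): x=2 y=7 heading=left
[2] after strafe(right, 1): x=2 y=8 heading=left
[3] after turn(left): x=2 y=8 heading=down
[4] after strafe(right, 1): x=1 y=8 heading=down
[5] after strafe(right, 1): x=0 y=8 heading=down
nothing shorter than 5 reaches the goal.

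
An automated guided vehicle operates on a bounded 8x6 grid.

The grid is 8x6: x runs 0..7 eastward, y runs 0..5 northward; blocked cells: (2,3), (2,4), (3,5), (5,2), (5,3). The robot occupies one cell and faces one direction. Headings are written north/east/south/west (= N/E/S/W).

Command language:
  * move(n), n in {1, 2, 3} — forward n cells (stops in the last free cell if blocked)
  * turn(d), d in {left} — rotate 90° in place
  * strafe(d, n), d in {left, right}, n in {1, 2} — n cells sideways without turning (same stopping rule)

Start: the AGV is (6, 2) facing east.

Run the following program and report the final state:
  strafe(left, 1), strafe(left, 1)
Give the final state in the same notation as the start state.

from: (6, 2) facing east
t=1 strafe(left, 1) ⇒ (6, 3) facing east
t=2 strafe(left, 1) ⇒ (6, 4) facing east

(6, 4) facing east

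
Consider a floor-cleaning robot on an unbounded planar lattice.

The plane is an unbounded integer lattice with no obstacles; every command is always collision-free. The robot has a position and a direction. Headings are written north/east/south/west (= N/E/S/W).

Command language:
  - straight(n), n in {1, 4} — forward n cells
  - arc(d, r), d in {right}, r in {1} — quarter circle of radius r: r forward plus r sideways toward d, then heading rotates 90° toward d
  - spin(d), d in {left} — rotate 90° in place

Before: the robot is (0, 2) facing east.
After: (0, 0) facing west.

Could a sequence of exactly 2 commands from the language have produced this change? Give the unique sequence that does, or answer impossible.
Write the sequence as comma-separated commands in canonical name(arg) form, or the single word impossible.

arc(right, 1), arc(right, 1)

key: cell and facing (now W) both changed — the 2 commands mix motion and turning
initial: (0, 2) facing east
t=1 arc(right, 1) ⇒ (1, 1) facing south
t=2 arc(right, 1) ⇒ (0, 0) facing west
no rival 2-sequence matches.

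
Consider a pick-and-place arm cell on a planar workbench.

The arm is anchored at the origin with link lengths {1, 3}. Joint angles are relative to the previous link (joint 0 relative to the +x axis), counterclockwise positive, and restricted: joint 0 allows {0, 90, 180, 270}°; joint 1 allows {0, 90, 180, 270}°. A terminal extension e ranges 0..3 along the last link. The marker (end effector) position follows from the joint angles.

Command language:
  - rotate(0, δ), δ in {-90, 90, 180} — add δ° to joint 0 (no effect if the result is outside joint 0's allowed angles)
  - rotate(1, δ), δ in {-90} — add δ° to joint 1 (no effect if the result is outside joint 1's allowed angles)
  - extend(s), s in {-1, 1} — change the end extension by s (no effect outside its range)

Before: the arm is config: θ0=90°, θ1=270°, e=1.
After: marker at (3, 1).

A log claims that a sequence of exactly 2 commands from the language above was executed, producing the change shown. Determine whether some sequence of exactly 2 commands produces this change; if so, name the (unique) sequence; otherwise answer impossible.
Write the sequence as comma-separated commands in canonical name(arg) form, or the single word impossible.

t0: config: θ0=90°, θ1=270°, e=1
t=1 extend(-1) ⇒ config: θ0=90°, θ1=270°, e=0
t=2 extend(-1) ⇒ config: θ0=90°, θ1=270°, e=0
uniquely the one of 36 2-step routes that fits.

extend(-1), extend(-1)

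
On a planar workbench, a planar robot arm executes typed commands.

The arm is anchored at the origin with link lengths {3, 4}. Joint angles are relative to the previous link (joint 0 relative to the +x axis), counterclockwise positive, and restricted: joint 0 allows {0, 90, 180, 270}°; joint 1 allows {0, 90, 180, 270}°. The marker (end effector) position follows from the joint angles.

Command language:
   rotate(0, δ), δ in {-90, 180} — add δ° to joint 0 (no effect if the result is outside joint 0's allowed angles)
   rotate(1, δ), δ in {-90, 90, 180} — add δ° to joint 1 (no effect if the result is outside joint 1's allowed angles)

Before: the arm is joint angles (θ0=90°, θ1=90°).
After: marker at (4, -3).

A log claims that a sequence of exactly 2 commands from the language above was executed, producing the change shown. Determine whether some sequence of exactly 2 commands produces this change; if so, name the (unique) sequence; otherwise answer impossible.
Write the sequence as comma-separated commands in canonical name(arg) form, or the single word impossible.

initial: joint angles (θ0=90°, θ1=90°)
t=1 rotate(0, -90) ⇒ joint angles (θ0=0°, θ1=90°)
t=2 rotate(0, -90) ⇒ joint angles (θ0=270°, θ1=90°)
no rival 2-sequence matches.

rotate(0, -90), rotate(0, -90)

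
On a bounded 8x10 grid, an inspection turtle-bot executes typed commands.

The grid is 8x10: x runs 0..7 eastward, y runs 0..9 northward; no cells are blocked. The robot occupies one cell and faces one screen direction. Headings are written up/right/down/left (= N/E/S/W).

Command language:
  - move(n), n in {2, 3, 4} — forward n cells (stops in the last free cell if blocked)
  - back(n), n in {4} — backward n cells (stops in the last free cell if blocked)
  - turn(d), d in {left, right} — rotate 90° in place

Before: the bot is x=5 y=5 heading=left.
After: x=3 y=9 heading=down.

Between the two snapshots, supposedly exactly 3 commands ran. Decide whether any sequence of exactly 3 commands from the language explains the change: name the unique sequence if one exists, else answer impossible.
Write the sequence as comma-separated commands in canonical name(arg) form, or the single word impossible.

key: running back(4) before move(2) would end elsewhere — order is forced
begin: x=5 y=5 heading=left
1. move(2) → x=3 y=5 heading=left
2. turn(left) → x=3 y=5 heading=down
3. back(4) → x=3 y=9 heading=down
uniquely the one of 216 3-step routes that fits.

move(2), turn(left), back(4)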